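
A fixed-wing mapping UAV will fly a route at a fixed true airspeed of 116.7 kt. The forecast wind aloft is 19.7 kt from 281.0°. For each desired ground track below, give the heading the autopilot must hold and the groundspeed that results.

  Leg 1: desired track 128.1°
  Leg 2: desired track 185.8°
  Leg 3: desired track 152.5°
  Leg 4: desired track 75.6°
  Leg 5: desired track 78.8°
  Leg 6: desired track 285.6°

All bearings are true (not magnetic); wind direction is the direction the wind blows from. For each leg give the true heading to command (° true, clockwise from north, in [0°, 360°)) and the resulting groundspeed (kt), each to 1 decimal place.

Leg 1: desired track 128.1°; wind correction +4.4° → command heading 132.5°, groundspeed 133.9 kt
Leg 2: desired track 185.8°; wind correction +9.7° → command heading 195.5°, groundspeed 116.8 kt
Leg 3: desired track 152.5°; wind correction +7.6° → command heading 160.1°, groundspeed 127.9 kt
Leg 4: desired track 75.6°; wind correction -4.2° → command heading 71.4°, groundspeed 134.2 kt
Leg 5: desired track 78.8°; wind correction -3.7° → command heading 75.1°, groundspeed 134.7 kt
Leg 6: desired track 285.6°; wind correction -0.8° → command heading 284.8°, groundspeed 97.1 kt

Leg 1: heading=132.5°, groundspeed=133.9 kt
Leg 2: heading=195.5°, groundspeed=116.8 kt
Leg 3: heading=160.1°, groundspeed=127.9 kt
Leg 4: heading=71.4°, groundspeed=134.2 kt
Leg 5: heading=75.1°, groundspeed=134.7 kt
Leg 6: heading=284.8°, groundspeed=97.1 kt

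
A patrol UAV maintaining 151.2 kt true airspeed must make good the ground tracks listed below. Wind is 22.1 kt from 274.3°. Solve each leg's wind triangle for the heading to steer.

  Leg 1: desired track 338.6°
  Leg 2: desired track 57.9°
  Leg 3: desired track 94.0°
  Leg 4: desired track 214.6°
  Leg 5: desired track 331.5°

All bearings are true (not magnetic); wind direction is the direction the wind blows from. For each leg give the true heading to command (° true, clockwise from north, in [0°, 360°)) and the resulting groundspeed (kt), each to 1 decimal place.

Leg 1: desired track 338.6°; wind correction -7.6° → command heading 331.0°, groundspeed 140.3 kt
Leg 2: desired track 57.9°; wind correction -5.0° → command heading 52.9°, groundspeed 168.4 kt
Leg 3: desired track 94.0°; wind correction +0.0° → command heading 94.0°, groundspeed 173.3 kt
Leg 4: desired track 214.6°; wind correction +7.2° → command heading 221.8°, groundspeed 138.8 kt
Leg 5: desired track 331.5°; wind correction -7.1° → command heading 324.4°, groundspeed 138.1 kt

Leg 1: heading=331.0°, groundspeed=140.3 kt
Leg 2: heading=52.9°, groundspeed=168.4 kt
Leg 3: heading=94.0°, groundspeed=173.3 kt
Leg 4: heading=221.8°, groundspeed=138.8 kt
Leg 5: heading=324.4°, groundspeed=138.1 kt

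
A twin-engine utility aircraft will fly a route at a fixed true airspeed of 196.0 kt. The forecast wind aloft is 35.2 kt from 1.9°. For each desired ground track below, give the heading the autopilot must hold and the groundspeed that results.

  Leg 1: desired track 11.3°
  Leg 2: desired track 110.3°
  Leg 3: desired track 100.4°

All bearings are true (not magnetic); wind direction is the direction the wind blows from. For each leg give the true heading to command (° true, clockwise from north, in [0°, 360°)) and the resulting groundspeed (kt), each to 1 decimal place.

Leg 1: heading=9.6°, groundspeed=161.2 kt
Leg 2: heading=100.5°, groundspeed=204.2 kt
Leg 3: heading=90.2°, groundspeed=198.1 kt

Leg 1: desired track 11.3°; wind correction -1.7° → command heading 9.6°, groundspeed 161.2 kt
Leg 2: desired track 110.3°; wind correction -9.8° → command heading 100.5°, groundspeed 204.2 kt
Leg 3: desired track 100.4°; wind correction -10.2° → command heading 90.2°, groundspeed 198.1 kt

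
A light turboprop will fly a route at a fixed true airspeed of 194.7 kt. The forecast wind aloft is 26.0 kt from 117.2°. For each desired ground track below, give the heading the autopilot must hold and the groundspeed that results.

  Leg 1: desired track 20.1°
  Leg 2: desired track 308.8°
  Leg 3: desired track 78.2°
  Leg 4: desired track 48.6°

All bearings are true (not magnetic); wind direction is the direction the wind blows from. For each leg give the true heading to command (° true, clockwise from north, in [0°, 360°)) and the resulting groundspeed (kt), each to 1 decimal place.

Leg 1: desired track 20.1°; wind correction +7.6° → command heading 27.7°, groundspeed 196.2 kt
Leg 2: desired track 308.8°; wind correction +1.5° → command heading 310.3°, groundspeed 220.1 kt
Leg 3: desired track 78.2°; wind correction +4.8° → command heading 83.0°, groundspeed 173.8 kt
Leg 4: desired track 48.6°; wind correction +7.1° → command heading 55.7°, groundspeed 183.7 kt

Leg 1: heading=27.7°, groundspeed=196.2 kt
Leg 2: heading=310.3°, groundspeed=220.1 kt
Leg 3: heading=83.0°, groundspeed=173.8 kt
Leg 4: heading=55.7°, groundspeed=183.7 kt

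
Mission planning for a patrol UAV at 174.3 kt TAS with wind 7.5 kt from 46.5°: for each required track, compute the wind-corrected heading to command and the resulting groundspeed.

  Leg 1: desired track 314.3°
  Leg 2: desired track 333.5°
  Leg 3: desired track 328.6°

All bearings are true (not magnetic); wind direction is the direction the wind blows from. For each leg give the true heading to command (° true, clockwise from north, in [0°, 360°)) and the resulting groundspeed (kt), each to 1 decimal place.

Leg 1: heading=316.8°, groundspeed=174.4 kt
Leg 2: heading=335.9°, groundspeed=172.0 kt
Leg 3: heading=331.0°, groundspeed=172.6 kt

Leg 1: desired track 314.3°; wind correction +2.5° → command heading 316.8°, groundspeed 174.4 kt
Leg 2: desired track 333.5°; wind correction +2.4° → command heading 335.9°, groundspeed 172.0 kt
Leg 3: desired track 328.6°; wind correction +2.4° → command heading 331.0°, groundspeed 172.6 kt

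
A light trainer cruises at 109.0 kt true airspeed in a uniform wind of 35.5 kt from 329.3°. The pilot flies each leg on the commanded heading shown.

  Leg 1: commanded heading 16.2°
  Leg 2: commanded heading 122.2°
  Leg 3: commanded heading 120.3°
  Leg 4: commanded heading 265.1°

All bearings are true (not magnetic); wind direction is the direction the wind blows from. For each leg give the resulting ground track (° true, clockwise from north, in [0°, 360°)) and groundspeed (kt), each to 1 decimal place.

Leg 1: heading 16.2°; drift +17.0° → track 33.2°, groundspeed 88.6 kt
Leg 2: heading 122.2°; drift +6.6° → track 128.8°, groundspeed 141.5 kt
Leg 3: heading 120.3°; drift +7.0° → track 127.3°, groundspeed 141.1 kt
Leg 4: heading 265.1°; drift -18.9° → track 246.2°, groundspeed 98.9 kt

Leg 1: track=33.2°, groundspeed=88.6 kt
Leg 2: track=128.8°, groundspeed=141.5 kt
Leg 3: track=127.3°, groundspeed=141.1 kt
Leg 4: track=246.2°, groundspeed=98.9 kt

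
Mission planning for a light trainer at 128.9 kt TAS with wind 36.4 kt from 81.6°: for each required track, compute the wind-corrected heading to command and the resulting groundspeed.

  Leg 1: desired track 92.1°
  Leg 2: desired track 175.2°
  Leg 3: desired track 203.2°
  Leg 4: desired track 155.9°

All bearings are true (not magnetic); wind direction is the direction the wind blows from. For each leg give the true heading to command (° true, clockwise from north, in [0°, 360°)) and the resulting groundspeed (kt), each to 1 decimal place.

Leg 1: heading=89.2°, groundspeed=92.9 kt
Leg 2: heading=158.8°, groundspeed=126.0 kt
Leg 3: heading=189.3°, groundspeed=144.2 kt
Leg 4: heading=140.1°, groundspeed=114.2 kt

Leg 1: desired track 92.1°; wind correction -2.9° → command heading 89.2°, groundspeed 92.9 kt
Leg 2: desired track 175.2°; wind correction -16.4° → command heading 158.8°, groundspeed 126.0 kt
Leg 3: desired track 203.2°; wind correction -13.9° → command heading 189.3°, groundspeed 144.2 kt
Leg 4: desired track 155.9°; wind correction -15.8° → command heading 140.1°, groundspeed 114.2 kt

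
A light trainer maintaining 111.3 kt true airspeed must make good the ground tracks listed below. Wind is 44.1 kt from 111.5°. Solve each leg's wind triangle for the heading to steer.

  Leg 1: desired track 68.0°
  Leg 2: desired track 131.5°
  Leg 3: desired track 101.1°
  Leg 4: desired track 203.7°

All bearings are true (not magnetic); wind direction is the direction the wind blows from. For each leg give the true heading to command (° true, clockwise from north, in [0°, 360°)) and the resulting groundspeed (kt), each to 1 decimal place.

Leg 1: desired track 68.0°; wind correction +15.8° → command heading 83.8°, groundspeed 75.1 kt
Leg 2: desired track 131.5°; wind correction -7.8° → command heading 123.7°, groundspeed 68.8 kt
Leg 3: desired track 101.1°; wind correction +4.1° → command heading 105.2°, groundspeed 67.6 kt
Leg 4: desired track 203.7°; wind correction -23.3° → command heading 180.4°, groundspeed 103.9 kt

Leg 1: heading=83.8°, groundspeed=75.1 kt
Leg 2: heading=123.7°, groundspeed=68.8 kt
Leg 3: heading=105.2°, groundspeed=67.6 kt
Leg 4: heading=180.4°, groundspeed=103.9 kt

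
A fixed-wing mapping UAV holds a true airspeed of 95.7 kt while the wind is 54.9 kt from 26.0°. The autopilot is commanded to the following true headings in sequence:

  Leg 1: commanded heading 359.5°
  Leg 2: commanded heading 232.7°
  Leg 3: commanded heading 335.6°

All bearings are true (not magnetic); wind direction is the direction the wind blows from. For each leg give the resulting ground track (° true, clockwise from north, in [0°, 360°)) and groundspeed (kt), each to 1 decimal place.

Leg 1: heading 359.5°; drift -27.7° → track 331.8°, groundspeed 52.6 kt
Leg 2: heading 232.7°; drift -9.7° → track 223.0°, groundspeed 146.8 kt
Leg 3: heading 335.6°; drift -34.9° → track 300.7°, groundspeed 74.0 kt

Leg 1: track=331.8°, groundspeed=52.6 kt
Leg 2: track=223.0°, groundspeed=146.8 kt
Leg 3: track=300.7°, groundspeed=74.0 kt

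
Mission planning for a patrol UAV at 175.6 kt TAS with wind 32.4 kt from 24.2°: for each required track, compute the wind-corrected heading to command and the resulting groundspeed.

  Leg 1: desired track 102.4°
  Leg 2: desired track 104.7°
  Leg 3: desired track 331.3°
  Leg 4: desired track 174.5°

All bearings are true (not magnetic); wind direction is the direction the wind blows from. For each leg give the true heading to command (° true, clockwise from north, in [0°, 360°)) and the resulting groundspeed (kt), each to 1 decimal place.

Leg 1: heading=92.0°, groundspeed=166.1 kt
Leg 2: heading=94.2°, groundspeed=167.3 kt
Leg 3: heading=339.8°, groundspeed=154.1 kt
Leg 4: heading=169.3°, groundspeed=203.0 kt

Leg 1: desired track 102.4°; wind correction -10.4° → command heading 92.0°, groundspeed 166.1 kt
Leg 2: desired track 104.7°; wind correction -10.5° → command heading 94.2°, groundspeed 167.3 kt
Leg 3: desired track 331.3°; wind correction +8.5° → command heading 339.8°, groundspeed 154.1 kt
Leg 4: desired track 174.5°; wind correction -5.2° → command heading 169.3°, groundspeed 203.0 kt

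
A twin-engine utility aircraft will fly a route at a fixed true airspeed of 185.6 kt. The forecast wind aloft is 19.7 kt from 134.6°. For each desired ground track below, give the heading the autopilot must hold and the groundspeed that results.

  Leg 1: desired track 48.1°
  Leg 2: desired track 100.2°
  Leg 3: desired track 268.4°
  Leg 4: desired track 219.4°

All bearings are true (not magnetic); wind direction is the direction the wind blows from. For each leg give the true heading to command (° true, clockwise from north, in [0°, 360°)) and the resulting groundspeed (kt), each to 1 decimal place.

Leg 1: desired track 48.1°; wind correction +6.1° → command heading 54.2°, groundspeed 183.4 kt
Leg 2: desired track 100.2°; wind correction +3.4° → command heading 103.6°, groundspeed 169.0 kt
Leg 3: desired track 268.4°; wind correction -4.4° → command heading 264.0°, groundspeed 198.7 kt
Leg 4: desired track 219.4°; wind correction -6.1° → command heading 213.3°, groundspeed 182.8 kt

Leg 1: heading=54.2°, groundspeed=183.4 kt
Leg 2: heading=103.6°, groundspeed=169.0 kt
Leg 3: heading=264.0°, groundspeed=198.7 kt
Leg 4: heading=213.3°, groundspeed=182.8 kt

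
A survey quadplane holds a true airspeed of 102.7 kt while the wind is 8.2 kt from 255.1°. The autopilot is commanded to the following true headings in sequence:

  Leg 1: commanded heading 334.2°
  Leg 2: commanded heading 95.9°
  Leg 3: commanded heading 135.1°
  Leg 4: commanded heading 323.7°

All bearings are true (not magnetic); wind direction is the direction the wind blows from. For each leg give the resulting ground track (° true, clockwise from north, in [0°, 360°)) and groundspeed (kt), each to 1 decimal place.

Leg 1: track=338.8°, groundspeed=101.5 kt
Leg 2: track=94.4°, groundspeed=110.4 kt
Leg 3: track=131.3°, groundspeed=107.0 kt
Leg 4: track=328.1°, groundspeed=100.0 kt

Leg 1: heading 334.2°; drift +4.6° → track 338.8°, groundspeed 101.5 kt
Leg 2: heading 95.9°; drift -1.5° → track 94.4°, groundspeed 110.4 kt
Leg 3: heading 135.1°; drift -3.8° → track 131.3°, groundspeed 107.0 kt
Leg 4: heading 323.7°; drift +4.4° → track 328.1°, groundspeed 100.0 kt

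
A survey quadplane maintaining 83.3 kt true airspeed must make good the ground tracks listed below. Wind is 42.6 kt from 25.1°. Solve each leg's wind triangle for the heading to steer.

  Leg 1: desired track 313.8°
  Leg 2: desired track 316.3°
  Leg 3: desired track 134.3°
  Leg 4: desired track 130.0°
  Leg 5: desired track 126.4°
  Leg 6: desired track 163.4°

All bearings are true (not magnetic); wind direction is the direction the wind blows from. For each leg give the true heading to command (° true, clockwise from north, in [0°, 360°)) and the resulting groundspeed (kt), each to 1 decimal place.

Leg 1: desired track 313.8°; wind correction +29.0° → command heading 342.8°, groundspeed 59.2 kt
Leg 2: desired track 316.3°; wind correction +28.5° → command heading 344.8°, groundspeed 57.8 kt
Leg 3: desired track 134.3°; wind correction -28.9° → command heading 105.4°, groundspeed 87.0 kt
Leg 4: desired track 130.0°; wind correction -29.6° → command heading 100.4°, groundspeed 83.4 kt
Leg 5: desired track 126.4°; wind correction -30.1° → command heading 96.3°, groundspeed 80.4 kt
Leg 6: desired track 163.4°; wind correction -19.9° → command heading 143.5°, groundspeed 110.1 kt

Leg 1: heading=342.8°, groundspeed=59.2 kt
Leg 2: heading=344.8°, groundspeed=57.8 kt
Leg 3: heading=105.4°, groundspeed=87.0 kt
Leg 4: heading=100.4°, groundspeed=83.4 kt
Leg 5: heading=96.3°, groundspeed=80.4 kt
Leg 6: heading=143.5°, groundspeed=110.1 kt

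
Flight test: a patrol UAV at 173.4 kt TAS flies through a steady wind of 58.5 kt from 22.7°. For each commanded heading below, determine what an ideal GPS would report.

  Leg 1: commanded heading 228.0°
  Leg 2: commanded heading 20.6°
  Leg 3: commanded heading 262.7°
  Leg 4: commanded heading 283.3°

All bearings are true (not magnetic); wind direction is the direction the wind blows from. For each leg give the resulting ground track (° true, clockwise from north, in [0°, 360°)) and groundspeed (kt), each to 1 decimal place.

Leg 1: track=221.7°, groundspeed=227.7 kt
Leg 2: track=19.5°, groundspeed=115.0 kt
Leg 3: track=248.7°, groundspeed=208.9 kt
Leg 4: track=265.8°, groundspeed=191.8 kt

Leg 1: heading 228.0°; drift -6.3° → track 221.7°, groundspeed 227.7 kt
Leg 2: heading 20.6°; drift -1.1° → track 19.5°, groundspeed 115.0 kt
Leg 3: heading 262.7°; drift -14.0° → track 248.7°, groundspeed 208.9 kt
Leg 4: heading 283.3°; drift -17.5° → track 265.8°, groundspeed 191.8 kt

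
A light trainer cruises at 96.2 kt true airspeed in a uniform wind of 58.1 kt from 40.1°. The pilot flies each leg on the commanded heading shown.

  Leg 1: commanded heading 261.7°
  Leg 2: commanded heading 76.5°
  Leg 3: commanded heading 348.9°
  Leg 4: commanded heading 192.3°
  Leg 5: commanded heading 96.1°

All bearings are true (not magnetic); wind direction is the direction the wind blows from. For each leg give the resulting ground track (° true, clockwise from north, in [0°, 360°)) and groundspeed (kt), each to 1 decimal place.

Leg 1: track=246.3°, groundspeed=144.9 kt
Leg 2: track=111.4°, groundspeed=60.3 kt
Leg 3: track=311.8°, groundspeed=75.0 kt
Leg 4: track=202.7°, groundspeed=150.1 kt
Leg 5: track=133.2°, groundspeed=79.9 kt

Leg 1: heading 261.7°; drift -15.4° → track 246.3°, groundspeed 144.9 kt
Leg 2: heading 76.5°; drift +34.9° → track 111.4°, groundspeed 60.3 kt
Leg 3: heading 348.9°; drift -37.1° → track 311.8°, groundspeed 75.0 kt
Leg 4: heading 192.3°; drift +10.4° → track 202.7°, groundspeed 150.1 kt
Leg 5: heading 96.1°; drift +37.1° → track 133.2°, groundspeed 79.9 kt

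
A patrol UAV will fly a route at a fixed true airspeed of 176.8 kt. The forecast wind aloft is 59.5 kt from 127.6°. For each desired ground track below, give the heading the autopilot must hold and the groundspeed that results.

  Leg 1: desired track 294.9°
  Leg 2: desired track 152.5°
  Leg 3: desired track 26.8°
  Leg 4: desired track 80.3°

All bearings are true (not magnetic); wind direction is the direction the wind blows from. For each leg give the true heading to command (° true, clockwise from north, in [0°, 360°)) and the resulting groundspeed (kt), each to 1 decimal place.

Leg 1: desired track 294.9°; wind correction -4.2° → command heading 290.7°, groundspeed 234.4 kt
Leg 2: desired track 152.5°; wind correction -8.1° → command heading 144.4°, groundspeed 121.0 kt
Leg 3: desired track 26.8°; wind correction +19.3° → command heading 46.1°, groundspeed 178.0 kt
Leg 4: desired track 80.3°; wind correction +14.3° → command heading 94.6°, groundspeed 131.0 kt

Leg 1: heading=290.7°, groundspeed=234.4 kt
Leg 2: heading=144.4°, groundspeed=121.0 kt
Leg 3: heading=46.1°, groundspeed=178.0 kt
Leg 4: heading=94.6°, groundspeed=131.0 kt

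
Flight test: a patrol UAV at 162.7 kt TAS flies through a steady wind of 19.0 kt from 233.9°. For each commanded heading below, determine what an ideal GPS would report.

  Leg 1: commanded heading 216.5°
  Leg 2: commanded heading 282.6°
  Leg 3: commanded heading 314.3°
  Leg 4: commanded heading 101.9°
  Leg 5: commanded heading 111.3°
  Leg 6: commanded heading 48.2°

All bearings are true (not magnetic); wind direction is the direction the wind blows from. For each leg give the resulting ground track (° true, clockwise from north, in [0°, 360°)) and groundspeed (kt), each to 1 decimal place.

Leg 1: heading 216.5°; drift -2.3° → track 214.2°, groundspeed 144.7 kt
Leg 2: heading 282.6°; drift +5.4° → track 288.0°, groundspeed 150.8 kt
Leg 3: heading 314.3°; drift +6.7° → track 321.0°, groundspeed 160.6 kt
Leg 4: heading 101.9°; drift -4.6° → track 97.3°, groundspeed 176.0 kt
Leg 5: heading 111.3°; drift -5.3° → track 106.0°, groundspeed 173.7 kt
Leg 6: heading 48.2°; drift +0.6° → track 48.8°, groundspeed 181.6 kt

Leg 1: track=214.2°, groundspeed=144.7 kt
Leg 2: track=288.0°, groundspeed=150.8 kt
Leg 3: track=321.0°, groundspeed=160.6 kt
Leg 4: track=97.3°, groundspeed=176.0 kt
Leg 5: track=106.0°, groundspeed=173.7 kt
Leg 6: track=48.8°, groundspeed=181.6 kt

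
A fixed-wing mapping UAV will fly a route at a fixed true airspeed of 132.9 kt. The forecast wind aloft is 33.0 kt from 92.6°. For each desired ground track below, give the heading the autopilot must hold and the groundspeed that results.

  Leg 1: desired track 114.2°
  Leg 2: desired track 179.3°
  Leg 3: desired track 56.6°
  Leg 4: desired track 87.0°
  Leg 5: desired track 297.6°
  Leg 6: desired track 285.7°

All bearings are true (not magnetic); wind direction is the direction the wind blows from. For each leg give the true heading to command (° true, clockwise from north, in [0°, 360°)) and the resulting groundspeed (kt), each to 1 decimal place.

Leg 1: heading=109.0°, groundspeed=101.7 kt
Leg 2: heading=164.9°, groundspeed=126.9 kt
Leg 3: heading=65.0°, groundspeed=104.8 kt
Leg 4: heading=88.4°, groundspeed=100.0 kt
Leg 5: heading=303.6°, groundspeed=162.1 kt
Leg 6: heading=288.9°, groundspeed=164.8 kt

Leg 1: desired track 114.2°; wind correction -5.2° → command heading 109.0°, groundspeed 101.7 kt
Leg 2: desired track 179.3°; wind correction -14.4° → command heading 164.9°, groundspeed 126.9 kt
Leg 3: desired track 56.6°; wind correction +8.4° → command heading 65.0°, groundspeed 104.8 kt
Leg 4: desired track 87.0°; wind correction +1.4° → command heading 88.4°, groundspeed 100.0 kt
Leg 5: desired track 297.6°; wind correction +6.0° → command heading 303.6°, groundspeed 162.1 kt
Leg 6: desired track 285.7°; wind correction +3.2° → command heading 288.9°, groundspeed 164.8 kt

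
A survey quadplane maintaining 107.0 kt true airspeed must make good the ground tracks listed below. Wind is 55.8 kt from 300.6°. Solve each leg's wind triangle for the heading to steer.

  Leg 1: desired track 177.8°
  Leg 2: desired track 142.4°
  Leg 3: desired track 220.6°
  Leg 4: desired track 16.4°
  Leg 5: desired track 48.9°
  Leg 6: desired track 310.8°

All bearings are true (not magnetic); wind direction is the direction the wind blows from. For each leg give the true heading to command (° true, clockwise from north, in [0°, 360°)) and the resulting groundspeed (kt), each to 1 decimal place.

Leg 1: desired track 177.8°; wind correction +26.0° → command heading 203.8°, groundspeed 126.4 kt
Leg 2: desired track 142.4°; wind correction +11.2° → command heading 153.6°, groundspeed 156.8 kt
Leg 3: desired track 220.6°; wind correction +30.9° → command heading 251.5°, groundspeed 82.1 kt
Leg 4: desired track 16.4°; wind correction -30.4° → command heading 346.0°, groundspeed 78.6 kt
Leg 5: desired track 48.9°; wind correction -29.7° → command heading 19.2°, groundspeed 110.5 kt
Leg 6: desired track 310.8°; wind correction -5.3° → command heading 305.5°, groundspeed 51.6 kt

Leg 1: heading=203.8°, groundspeed=126.4 kt
Leg 2: heading=153.6°, groundspeed=156.8 kt
Leg 3: heading=251.5°, groundspeed=82.1 kt
Leg 4: heading=346.0°, groundspeed=78.6 kt
Leg 5: heading=19.2°, groundspeed=110.5 kt
Leg 6: heading=305.5°, groundspeed=51.6 kt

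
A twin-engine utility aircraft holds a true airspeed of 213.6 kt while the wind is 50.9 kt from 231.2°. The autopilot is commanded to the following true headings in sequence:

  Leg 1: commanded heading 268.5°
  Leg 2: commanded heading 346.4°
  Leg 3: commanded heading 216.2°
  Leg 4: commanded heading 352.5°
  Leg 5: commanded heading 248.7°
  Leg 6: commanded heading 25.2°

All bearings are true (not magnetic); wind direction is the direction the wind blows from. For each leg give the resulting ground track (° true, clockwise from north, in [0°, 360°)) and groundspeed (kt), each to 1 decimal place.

Leg 1: track=278.6°, groundspeed=175.8 kt
Leg 2: track=357.5°, groundspeed=239.7 kt
Leg 3: track=211.6°, groundspeed=165.0 kt
Leg 4: track=2.8°, groundspeed=244.0 kt
Leg 5: track=254.0°, groundspeed=165.8 kt
Leg 6: track=30.1°, groundspeed=260.3 kt

Leg 1: heading 268.5°; drift +10.1° → track 278.6°, groundspeed 175.8 kt
Leg 2: heading 346.4°; drift +11.1° → track 357.5°, groundspeed 239.7 kt
Leg 3: heading 216.2°; drift -4.6° → track 211.6°, groundspeed 165.0 kt
Leg 4: heading 352.5°; drift +10.3° → track 2.8°, groundspeed 244.0 kt
Leg 5: heading 248.7°; drift +5.3° → track 254.0°, groundspeed 165.8 kt
Leg 6: heading 25.2°; drift +4.9° → track 30.1°, groundspeed 260.3 kt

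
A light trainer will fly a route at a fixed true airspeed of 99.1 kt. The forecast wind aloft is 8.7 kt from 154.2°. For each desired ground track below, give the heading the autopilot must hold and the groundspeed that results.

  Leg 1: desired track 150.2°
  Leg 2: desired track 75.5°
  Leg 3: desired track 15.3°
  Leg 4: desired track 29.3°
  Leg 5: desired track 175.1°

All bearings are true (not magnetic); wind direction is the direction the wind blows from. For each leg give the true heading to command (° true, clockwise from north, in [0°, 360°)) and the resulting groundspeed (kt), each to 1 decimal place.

Leg 1: heading=150.6°, groundspeed=90.4 kt
Leg 2: heading=80.4°, groundspeed=97.0 kt
Leg 3: heading=18.6°, groundspeed=105.5 kt
Leg 4: heading=33.4°, groundspeed=103.8 kt
Leg 5: heading=173.3°, groundspeed=90.9 kt

Leg 1: desired track 150.2°; wind correction +0.4° → command heading 150.6°, groundspeed 90.4 kt
Leg 2: desired track 75.5°; wind correction +4.9° → command heading 80.4°, groundspeed 97.0 kt
Leg 3: desired track 15.3°; wind correction +3.3° → command heading 18.6°, groundspeed 105.5 kt
Leg 4: desired track 29.3°; wind correction +4.1° → command heading 33.4°, groundspeed 103.8 kt
Leg 5: desired track 175.1°; wind correction -1.8° → command heading 173.3°, groundspeed 90.9 kt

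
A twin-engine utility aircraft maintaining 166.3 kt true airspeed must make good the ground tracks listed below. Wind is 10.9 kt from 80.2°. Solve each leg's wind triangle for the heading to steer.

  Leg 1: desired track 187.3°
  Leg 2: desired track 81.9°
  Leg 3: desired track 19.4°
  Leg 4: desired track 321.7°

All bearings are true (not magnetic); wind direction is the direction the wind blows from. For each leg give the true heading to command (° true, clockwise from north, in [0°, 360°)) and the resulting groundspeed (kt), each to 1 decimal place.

Leg 1: heading=183.7°, groundspeed=169.2 kt
Leg 2: heading=81.8°, groundspeed=155.4 kt
Leg 3: heading=22.7°, groundspeed=160.7 kt
Leg 4: heading=325.0°, groundspeed=171.2 kt

Leg 1: desired track 187.3°; wind correction -3.6° → command heading 183.7°, groundspeed 169.2 kt
Leg 2: desired track 81.9°; wind correction -0.1° → command heading 81.8°, groundspeed 155.4 kt
Leg 3: desired track 19.4°; wind correction +3.3° → command heading 22.7°, groundspeed 160.7 kt
Leg 4: desired track 321.7°; wind correction +3.3° → command heading 325.0°, groundspeed 171.2 kt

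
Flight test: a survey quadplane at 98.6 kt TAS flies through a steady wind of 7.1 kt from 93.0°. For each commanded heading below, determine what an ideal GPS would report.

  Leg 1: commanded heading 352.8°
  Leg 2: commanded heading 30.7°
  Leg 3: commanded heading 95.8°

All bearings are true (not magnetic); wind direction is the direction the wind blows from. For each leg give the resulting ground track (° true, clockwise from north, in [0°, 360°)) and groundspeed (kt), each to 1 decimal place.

Leg 1: track=348.8°, groundspeed=100.1 kt
Leg 2: track=26.9°, groundspeed=95.5 kt
Leg 3: track=96.0°, groundspeed=91.5 kt

Leg 1: heading 352.8°; drift -4.0° → track 348.8°, groundspeed 100.1 kt
Leg 2: heading 30.7°; drift -3.8° → track 26.9°, groundspeed 95.5 kt
Leg 3: heading 95.8°; drift +0.2° → track 96.0°, groundspeed 91.5 kt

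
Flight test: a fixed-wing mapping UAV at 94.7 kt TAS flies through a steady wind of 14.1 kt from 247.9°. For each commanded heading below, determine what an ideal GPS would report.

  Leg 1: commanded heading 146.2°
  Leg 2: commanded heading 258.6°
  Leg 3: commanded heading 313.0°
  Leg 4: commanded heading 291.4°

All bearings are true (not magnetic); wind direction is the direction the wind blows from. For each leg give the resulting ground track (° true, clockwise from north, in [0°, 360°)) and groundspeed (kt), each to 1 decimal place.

Leg 1: heading 146.2°; drift -8.1° → track 138.1°, groundspeed 98.5 kt
Leg 2: heading 258.6°; drift +1.9° → track 260.5°, groundspeed 80.9 kt
Leg 3: heading 313.0°; drift +8.2° → track 321.2°, groundspeed 89.7 kt
Leg 4: heading 291.4°; drift +6.6° → track 298.0°, groundspeed 85.0 kt

Leg 1: track=138.1°, groundspeed=98.5 kt
Leg 2: track=260.5°, groundspeed=80.9 kt
Leg 3: track=321.2°, groundspeed=89.7 kt
Leg 4: track=298.0°, groundspeed=85.0 kt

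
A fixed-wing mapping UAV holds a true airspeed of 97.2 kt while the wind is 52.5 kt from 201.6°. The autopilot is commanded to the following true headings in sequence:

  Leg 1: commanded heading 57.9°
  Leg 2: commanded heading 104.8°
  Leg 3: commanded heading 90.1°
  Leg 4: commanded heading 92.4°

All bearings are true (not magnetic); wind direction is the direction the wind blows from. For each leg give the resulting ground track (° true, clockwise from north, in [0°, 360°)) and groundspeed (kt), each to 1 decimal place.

Leg 1: track=45.3°, groundspeed=142.9 kt
Leg 2: track=78.0°, groundspeed=115.8 kt
Leg 3: track=67.3°, groundspeed=126.3 kt
Leg 4: track=69.0°, groundspeed=124.7 kt

Leg 1: heading 57.9°; drift -12.6° → track 45.3°, groundspeed 142.9 kt
Leg 2: heading 104.8°; drift -26.8° → track 78.0°, groundspeed 115.8 kt
Leg 3: heading 90.1°; drift -22.8° → track 67.3°, groundspeed 126.3 kt
Leg 4: heading 92.4°; drift -23.4° → track 69.0°, groundspeed 124.7 kt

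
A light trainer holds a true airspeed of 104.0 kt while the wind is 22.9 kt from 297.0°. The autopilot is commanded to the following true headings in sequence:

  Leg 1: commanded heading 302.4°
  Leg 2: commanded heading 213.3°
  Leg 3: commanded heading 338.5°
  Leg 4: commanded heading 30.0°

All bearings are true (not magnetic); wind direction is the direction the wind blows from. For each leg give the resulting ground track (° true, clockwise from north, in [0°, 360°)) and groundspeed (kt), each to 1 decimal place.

Leg 1: track=303.9°, groundspeed=81.2 kt
Leg 2: track=200.7°, groundspeed=104.0 kt
Leg 3: track=348.4°, groundspeed=88.2 kt
Leg 4: track=42.3°, groundspeed=107.7 kt

Leg 1: heading 302.4°; drift +1.5° → track 303.9°, groundspeed 81.2 kt
Leg 2: heading 213.3°; drift -12.6° → track 200.7°, groundspeed 104.0 kt
Leg 3: heading 338.5°; drift +9.9° → track 348.4°, groundspeed 88.2 kt
Leg 4: heading 30.0°; drift +12.3° → track 42.3°, groundspeed 107.7 kt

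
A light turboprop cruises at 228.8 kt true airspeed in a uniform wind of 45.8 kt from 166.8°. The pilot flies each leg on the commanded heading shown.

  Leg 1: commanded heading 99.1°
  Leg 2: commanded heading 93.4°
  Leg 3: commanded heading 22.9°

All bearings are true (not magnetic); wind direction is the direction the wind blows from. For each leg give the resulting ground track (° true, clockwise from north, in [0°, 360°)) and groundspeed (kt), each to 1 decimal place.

Leg 1: heading 99.1°; drift -11.3° → track 87.8°, groundspeed 215.6 kt
Leg 2: heading 93.4°; drift -11.5° → track 81.9°, groundspeed 220.1 kt
Leg 3: heading 22.9°; drift -5.8° → track 17.1°, groundspeed 267.2 kt

Leg 1: track=87.8°, groundspeed=215.6 kt
Leg 2: track=81.9°, groundspeed=220.1 kt
Leg 3: track=17.1°, groundspeed=267.2 kt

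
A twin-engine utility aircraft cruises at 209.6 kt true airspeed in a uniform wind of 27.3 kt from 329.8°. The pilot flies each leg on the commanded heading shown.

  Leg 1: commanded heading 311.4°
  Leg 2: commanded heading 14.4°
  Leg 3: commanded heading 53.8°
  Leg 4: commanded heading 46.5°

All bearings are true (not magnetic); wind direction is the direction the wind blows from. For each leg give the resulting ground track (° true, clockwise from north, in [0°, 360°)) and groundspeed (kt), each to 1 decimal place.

Leg 1: track=308.7°, groundspeed=183.9 kt
Leg 2: track=20.2°, groundspeed=191.1 kt
Leg 3: track=61.3°, groundspeed=208.5 kt
Leg 4: track=53.9°, groundspeed=205.0 kt

Leg 1: heading 311.4°; drift -2.7° → track 308.7°, groundspeed 183.9 kt
Leg 2: heading 14.4°; drift +5.8° → track 20.2°, groundspeed 191.1 kt
Leg 3: heading 53.8°; drift +7.5° → track 61.3°, groundspeed 208.5 kt
Leg 4: heading 46.5°; drift +7.4° → track 53.9°, groundspeed 205.0 kt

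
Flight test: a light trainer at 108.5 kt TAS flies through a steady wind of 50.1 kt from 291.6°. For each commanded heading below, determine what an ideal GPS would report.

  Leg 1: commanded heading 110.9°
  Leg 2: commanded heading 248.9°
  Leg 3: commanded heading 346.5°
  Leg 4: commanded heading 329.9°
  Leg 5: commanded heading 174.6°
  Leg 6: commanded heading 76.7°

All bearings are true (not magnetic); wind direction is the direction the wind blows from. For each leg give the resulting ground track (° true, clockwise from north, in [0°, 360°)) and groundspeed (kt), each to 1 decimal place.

Leg 1: track=111.1°, groundspeed=158.6 kt
Leg 2: track=223.5°, groundspeed=79.3 kt
Leg 3: track=13.7°, groundspeed=89.6 kt
Leg 4: track=354.1°, groundspeed=75.8 kt
Leg 5: track=155.8°, groundspeed=138.6 kt
Leg 6: track=87.5°, groundspeed=152.3 kt

Leg 1: heading 110.9°; drift +0.2° → track 111.1°, groundspeed 158.6 kt
Leg 2: heading 248.9°; drift -25.4° → track 223.5°, groundspeed 79.3 kt
Leg 3: heading 346.5°; drift +27.2° → track 13.7°, groundspeed 89.6 kt
Leg 4: heading 329.9°; drift +24.2° → track 354.1°, groundspeed 75.8 kt
Leg 5: heading 174.6°; drift -18.8° → track 155.8°, groundspeed 138.6 kt
Leg 6: heading 76.7°; drift +10.8° → track 87.5°, groundspeed 152.3 kt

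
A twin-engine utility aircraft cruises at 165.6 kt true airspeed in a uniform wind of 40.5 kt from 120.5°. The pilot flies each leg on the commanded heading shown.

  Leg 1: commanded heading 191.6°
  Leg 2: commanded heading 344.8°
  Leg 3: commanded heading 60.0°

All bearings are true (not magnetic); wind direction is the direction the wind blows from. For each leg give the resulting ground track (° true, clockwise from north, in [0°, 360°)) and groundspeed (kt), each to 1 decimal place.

Leg 1: heading 191.6°; drift +14.1° → track 205.7°, groundspeed 157.2 kt
Leg 2: heading 344.8°; drift -8.3° → track 336.5°, groundspeed 196.6 kt
Leg 3: heading 60.0°; drift -13.6° → track 46.4°, groundspeed 149.9 kt

Leg 1: track=205.7°, groundspeed=157.2 kt
Leg 2: track=336.5°, groundspeed=196.6 kt
Leg 3: track=46.4°, groundspeed=149.9 kt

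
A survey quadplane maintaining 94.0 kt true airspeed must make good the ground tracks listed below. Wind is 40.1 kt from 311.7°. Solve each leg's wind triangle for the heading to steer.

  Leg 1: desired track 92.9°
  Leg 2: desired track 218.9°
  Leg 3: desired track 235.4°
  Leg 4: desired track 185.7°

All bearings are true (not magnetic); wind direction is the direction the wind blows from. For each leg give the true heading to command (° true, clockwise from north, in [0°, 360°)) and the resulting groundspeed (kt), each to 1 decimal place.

Leg 1: desired track 92.9°; wind correction -15.5° → command heading 77.4°, groundspeed 121.8 kt
Leg 2: desired track 218.9°; wind correction +25.2° → command heading 244.1°, groundspeed 87.0 kt
Leg 3: desired track 235.4°; wind correction +24.5° → command heading 259.9°, groundspeed 76.0 kt
Leg 4: desired track 185.7°; wind correction +20.2° → command heading 205.9°, groundspeed 111.8 kt

Leg 1: heading=77.4°, groundspeed=121.8 kt
Leg 2: heading=244.1°, groundspeed=87.0 kt
Leg 3: heading=259.9°, groundspeed=76.0 kt
Leg 4: heading=205.9°, groundspeed=111.8 kt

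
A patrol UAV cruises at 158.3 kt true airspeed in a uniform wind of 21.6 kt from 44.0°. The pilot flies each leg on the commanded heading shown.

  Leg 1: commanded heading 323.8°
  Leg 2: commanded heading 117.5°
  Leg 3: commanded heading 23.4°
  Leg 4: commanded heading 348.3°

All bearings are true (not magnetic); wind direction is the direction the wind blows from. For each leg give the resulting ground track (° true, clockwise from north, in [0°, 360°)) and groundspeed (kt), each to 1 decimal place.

Leg 1: heading 323.8°; drift -7.8° → track 316.0°, groundspeed 156.1 kt
Leg 2: heading 117.5°; drift +7.8° → track 125.3°, groundspeed 153.6 kt
Leg 3: heading 23.4°; drift -3.2° → track 20.2°, groundspeed 138.3 kt
Leg 4: heading 348.3°; drift -7.0° → track 341.3°, groundspeed 147.2 kt

Leg 1: track=316.0°, groundspeed=156.1 kt
Leg 2: track=125.3°, groundspeed=153.6 kt
Leg 3: track=20.2°, groundspeed=138.3 kt
Leg 4: track=341.3°, groundspeed=147.2 kt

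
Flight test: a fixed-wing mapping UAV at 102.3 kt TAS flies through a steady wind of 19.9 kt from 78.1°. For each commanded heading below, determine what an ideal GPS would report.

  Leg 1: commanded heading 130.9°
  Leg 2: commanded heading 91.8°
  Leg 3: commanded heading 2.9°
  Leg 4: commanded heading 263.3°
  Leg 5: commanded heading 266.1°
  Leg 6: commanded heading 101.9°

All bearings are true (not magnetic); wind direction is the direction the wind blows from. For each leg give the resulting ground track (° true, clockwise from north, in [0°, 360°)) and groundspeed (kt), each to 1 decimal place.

Leg 1: heading 130.9°; drift +10.0° → track 140.9°, groundspeed 91.6 kt
Leg 2: heading 91.8°; drift +3.3° → track 95.1°, groundspeed 83.1 kt
Leg 3: heading 2.9°; drift -11.2° → track 351.7°, groundspeed 99.1 kt
Leg 4: heading 263.3°; drift -0.8° → track 262.5°, groundspeed 122.1 kt
Leg 5: heading 266.1°; drift -1.3° → track 264.8°, groundspeed 122.0 kt
Leg 6: heading 101.9°; drift +5.5° → track 107.4°, groundspeed 84.5 kt

Leg 1: track=140.9°, groundspeed=91.6 kt
Leg 2: track=95.1°, groundspeed=83.1 kt
Leg 3: track=351.7°, groundspeed=99.1 kt
Leg 4: track=262.5°, groundspeed=122.1 kt
Leg 5: track=264.8°, groundspeed=122.0 kt
Leg 6: track=107.4°, groundspeed=84.5 kt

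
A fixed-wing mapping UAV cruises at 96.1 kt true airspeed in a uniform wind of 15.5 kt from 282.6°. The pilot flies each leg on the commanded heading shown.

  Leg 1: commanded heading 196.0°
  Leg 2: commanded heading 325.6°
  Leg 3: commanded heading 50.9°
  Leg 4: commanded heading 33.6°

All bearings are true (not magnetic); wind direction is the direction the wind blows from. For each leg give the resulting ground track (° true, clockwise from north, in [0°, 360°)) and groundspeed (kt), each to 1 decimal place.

Leg 1: track=186.8°, groundspeed=96.4 kt
Leg 2: track=332.7°, groundspeed=85.4 kt
Leg 3: track=57.5°, groundspeed=106.4 kt
Leg 4: track=41.7°, groundspeed=102.7 kt

Leg 1: heading 196.0°; drift -9.2° → track 186.8°, groundspeed 96.4 kt
Leg 2: heading 325.6°; drift +7.1° → track 332.7°, groundspeed 85.4 kt
Leg 3: heading 50.9°; drift +6.6° → track 57.5°, groundspeed 106.4 kt
Leg 4: heading 33.6°; drift +8.1° → track 41.7°, groundspeed 102.7 kt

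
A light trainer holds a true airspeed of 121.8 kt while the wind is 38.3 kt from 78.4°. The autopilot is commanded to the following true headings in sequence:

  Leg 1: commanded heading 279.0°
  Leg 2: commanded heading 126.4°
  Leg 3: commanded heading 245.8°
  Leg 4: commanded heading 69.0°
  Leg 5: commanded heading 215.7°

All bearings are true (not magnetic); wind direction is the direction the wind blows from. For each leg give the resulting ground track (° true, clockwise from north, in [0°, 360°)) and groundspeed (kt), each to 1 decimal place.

Leg 1: heading 279.0°; drift -4.9° → track 274.1°, groundspeed 158.2 kt
Leg 2: heading 126.4°; drift +16.5° → track 142.9°, groundspeed 100.3 kt
Leg 3: heading 245.8°; drift +3.0° → track 248.8°, groundspeed 159.4 kt
Leg 4: heading 69.0°; drift -4.3° → track 64.7°, groundspeed 84.2 kt
Leg 5: heading 215.7°; drift +9.8° → track 225.5°, groundspeed 152.2 kt

Leg 1: track=274.1°, groundspeed=158.2 kt
Leg 2: track=142.9°, groundspeed=100.3 kt
Leg 3: track=248.8°, groundspeed=159.4 kt
Leg 4: track=64.7°, groundspeed=84.2 kt
Leg 5: track=225.5°, groundspeed=152.2 kt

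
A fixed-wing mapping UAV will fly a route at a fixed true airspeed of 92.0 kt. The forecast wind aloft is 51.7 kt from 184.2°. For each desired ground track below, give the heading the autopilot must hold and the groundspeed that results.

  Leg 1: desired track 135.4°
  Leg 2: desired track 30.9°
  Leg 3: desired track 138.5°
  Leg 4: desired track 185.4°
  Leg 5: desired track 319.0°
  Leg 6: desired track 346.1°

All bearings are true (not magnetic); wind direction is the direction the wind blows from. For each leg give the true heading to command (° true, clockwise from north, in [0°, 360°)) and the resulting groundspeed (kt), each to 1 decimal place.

Leg 1: heading=160.4°, groundspeed=49.3 kt
Leg 2: heading=45.5°, groundspeed=135.2 kt
Leg 3: heading=162.2°, groundspeed=48.1 kt
Leg 4: heading=184.7°, groundspeed=40.3 kt
Leg 5: heading=295.5°, groundspeed=120.8 kt
Leg 6: heading=336.0°, groundspeed=139.7 kt

Leg 1: desired track 135.4°; wind correction +25.0° → command heading 160.4°, groundspeed 49.3 kt
Leg 2: desired track 30.9°; wind correction +14.6° → command heading 45.5°, groundspeed 135.2 kt
Leg 3: desired track 138.5°; wind correction +23.7° → command heading 162.2°, groundspeed 48.1 kt
Leg 4: desired track 185.4°; wind correction -0.7° → command heading 184.7°, groundspeed 40.3 kt
Leg 5: desired track 319.0°; wind correction -23.5° → command heading 295.5°, groundspeed 120.8 kt
Leg 6: desired track 346.1°; wind correction -10.1° → command heading 336.0°, groundspeed 139.7 kt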